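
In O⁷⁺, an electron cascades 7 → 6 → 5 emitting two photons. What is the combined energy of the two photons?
17.059882 eV

The energy levels of O⁷⁺ are E_n = -13.6057 × 8² / n² eV.

First transition (7 → 6):
ΔE₁ = |E_6 - E_7|
ΔE₁ = |-24.187911111111 - (-17.770710204082)| = 6.417200907 eV

Second transition (6 → 5):
ΔE₂ = |E_5 - E_6|
ΔE₂ = |-34.830592000000 - (-24.187911111111)| = 10.642680889 eV

Total energy released:
E_total = ΔE₁ + ΔE₂ = 6.417200907 + 10.642680889 = 17.059882 eV

Note: This equals the direct transition 7 → 5: 17.059882 eV ✓
Energy is conserved regardless of the path taken.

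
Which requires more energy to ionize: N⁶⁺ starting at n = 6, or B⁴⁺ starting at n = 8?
N⁶⁺ at n = 6 (E = -18.519 eV)

Using E_n = -13.6057 Z² / n² eV:

N⁶⁺ (Z = 7) at n = 6:
E = -13.6057 × 7² / 6² = -13.6057 × 49 / 36 = -18.518869 eV

B⁴⁺ (Z = 5) at n = 8:
E = -13.6057 × 5² / 8² = -13.6057 × 25 / 64 = -5.314727 eV

Since -18.518869 eV < -5.314727 eV,
N⁶⁺ at n = 6 is more tightly bound (requires more energy to ionize).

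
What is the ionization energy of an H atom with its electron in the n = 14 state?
0.06942 eV

The ionization energy is the energy needed to remove the electron completely (n → ∞).

For hydrogen, E_n = -13.6057 eV / n².

At n = 14: E_14 = -13.6057 / 14² = -0.06941684 eV
At n = ∞: E_∞ = 0 eV

Ionization energy = E_∞ - E_14 = 0 - (-0.06941684) = 0.06941684 eV
Ionization energy ≈ 0.06942 eV

This is also called the binding energy of the electron in state n = 14.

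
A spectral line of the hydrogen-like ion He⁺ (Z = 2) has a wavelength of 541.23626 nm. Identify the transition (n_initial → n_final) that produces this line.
n = 7 → n = 4

First, find the photon energy from the wavelength (hc = 1239.84 eV·nm):
E = hc/λ = 1239.84 eV·nm / 541.23626 nm = 2.2907556 eV

The energy levels of He⁺ satisfy E_n = -13.6057 × 2² / n² eV, so an emission n_i → n_f releases
ΔE = 13.6057 × 2² × (1/n_f² − 1/n_i²) eV.

Setting ΔE equal to the photon energy:
1/n_f² − 1/n_i² = 2.2907556 / (13.6057 × 2²) = 0.042091837

Since 1/n_i² must be positive, we need 1/n_f² > 0.042091837, i.e. n_f ≤ 4. For each allowed n_f, solve n_i = (1/n_f² − 0.042091837)^(−1/2) and check whether it is a whole number:
  n_f = 1: 1/n_i² = 1.000000000 − 0.042091837 = 0.957908163 → n_i = 1.022  (not an integer) ✗
  n_f = 2: 1/n_i² = 0.250000000 − 0.042091837 = 0.207908163 → n_i = 2.193  (not an integer) ✗
  n_f = 3: 1/n_i² = 0.111111111 − 0.042091837 = 0.069019274 → n_i = 3.806  (not an integer) ✗
  n_f = 4: 1/n_i² = 0.062500000 − 0.042091837 = 0.020408163 → n_i = 7.000  → integer, n_i = 7 ✓

Only n_f = 4 gives an integer upper level, n_i = 7.

The transition is from n = 7 to n = 4 (emission).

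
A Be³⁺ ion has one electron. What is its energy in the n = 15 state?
-0.968 eV

For hydrogen-like ions, the energy levels scale with Z²:
E_n = -13.6057 Z² / n² eV

For Be³⁺ (Z = 4) at n = 15:
E_15 = -13.6057 × 4² / 15²
E_15 = -13.6057 × 16 / 225
E_15 = -217.6912 / 225
E_15 = -0.968 eV

The energy is 16 times more negative than hydrogen at the same n due to the stronger nuclear charge.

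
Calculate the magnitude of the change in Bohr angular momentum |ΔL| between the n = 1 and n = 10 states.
9.49115e-34 J·s (or 9ℏ)

In the Bohr model, L_n = nℏ where ℏ = 1.0545718e-34 J·s.

L_10 = 10ℏ = 1.0545718e-33 J·s
L_1 = 1ℏ = 1.0545718e-34 J·s

ΔL = L_10 - L_1 = (10 - 1)ℏ = 9ℏ
ΔL = 9 × 1.0545718e-34 J·s = 9.49115e-34 J·s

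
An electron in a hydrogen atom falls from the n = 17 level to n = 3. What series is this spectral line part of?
Paschen series

The spectral series in hydrogen are named based on the final (lower) energy level:
- Lyman series: n_final = 1 (ultraviolet)
- Balmer series: n_final = 2 (visible/near-UV)
- Paschen series: n_final = 3 (infrared)
- Brackett series: n_final = 4 (infrared)
- Pfund series: n_final = 5 (far infrared)

Since this transition ends at n = 3, it belongs to the Paschen series.

For reference, this 17 → 3 line has photon energy
ΔE = 13.6057 eV × (1/3² - 1/17²) = 1.464665898 eV,
corresponding to wavelength λ = hc/ΔE = 1239.84 eV·nm / 1.464665898 eV = 846.50022 nm in the infrared region.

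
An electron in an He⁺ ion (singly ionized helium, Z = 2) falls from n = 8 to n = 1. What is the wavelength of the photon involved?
23.143 nm

First, find the transition energy using E_n = -13.6057 Z² / n² eV:
E_8 = -13.6057 × 2² / 8² = -0.85036 eV
E_1 = -13.6057 × 2² / 1² = -54.42280 eV

Photon energy: |ΔE| = |E_1 - E_8| = 53.57244 eV

Convert to wavelength using E = hc/λ with hc = 1239.84 eV·nm:
λ = hc/E = 1239.84 eV·nm / 53.57244 eV
λ = 23.143 nm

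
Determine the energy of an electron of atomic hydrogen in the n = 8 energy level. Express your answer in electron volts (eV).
-0.21 eV

The energy levels of a hydrogen-like atom are given by:
E_n = -13.6057 eV / n²

For n = 8:
E_8 = -13.6057 eV / 8²
E_8 = -13.6057 eV / 64
E_8 = -0.21 eV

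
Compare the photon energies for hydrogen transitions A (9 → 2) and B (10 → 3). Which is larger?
9 → 2

Calculate the energy for each transition:

Transition 9 → 2:
ΔE₁ = |E_2 - E_9| = |-13.6057/2² - (-13.6057/9²)|
ΔE₁ = |-3.40142500 - (-0.16797160)| = 3.23345 eV

Transition 10 → 3:
ΔE₂ = |E_3 - E_10| = |-13.6057/3² - (-13.6057/10²)|
ΔE₂ = |-1.51174444 - (-0.13605700)| = 1.37569 eV

Since 3.23345 eV > 1.37569 eV, the transition 9 → 2 emits the more energetic photon.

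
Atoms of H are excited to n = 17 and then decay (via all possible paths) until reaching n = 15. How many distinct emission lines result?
3

The electron can occupy levels n = 15, 16, ..., 17 during de-excitation — that is m = 17 - 15 + 1 = 3 distinct levels.

The number of distinct spectral lines equals the number of ways to choose 2 of these m levels (each pair gives one possible emission transition):

Number of lines = m(m-1)/2 = 3×2/2 = 3

These correspond to all possible transitions between the 3 levels:
17 → 16, 17 → 15, 16 → 15

Each transition produces a photon with a unique energy (and thus wavelength). This count does not depend on Z.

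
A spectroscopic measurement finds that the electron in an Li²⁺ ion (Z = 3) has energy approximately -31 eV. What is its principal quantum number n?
n = 2

The exact energy levels follow E_n = -13.6057 Z² / n² eV with Z = 3.

The measured value (-31 eV) is reported to only 2 significant figures, so we must test candidate n values and see which one matches to that precision.

Candidate energies:
  n = 1:  E = -13.6057 × 3² / 1² = -122.45130 eV
  n = 2:  E = -13.6057 × 3² / 2² = -30.61283 eV  ← matches
  n = 3:  E = -13.6057 × 3² / 3² = -13.60570 eV
  n = 4:  E = -13.6057 × 3² / 4² = -7.65321 eV

Checking against the measurement of -31 eV (2 sig figs), only n = 2 agrees:
E_2 = -30.61283 eV, which rounds to -31 eV ✓

Therefore n = 2.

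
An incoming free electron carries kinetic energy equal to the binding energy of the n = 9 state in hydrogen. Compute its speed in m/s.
2.431e+05 m/s (or 0.0811% of c)

The binding energy at n = 9 for hydrogen is:
E_9 = -13.6057/9² = -0.1679716 eV
|E_9| = 0.1679716 eV

Convert to Joules:
KE = 0.1679716 eV × (1.602177 × 10⁻¹⁹ J/eV) = 2.69120e-20 J

Using KE = ½mv²:
v = √(2·KE/m_e)
v = √(2 × 2.69120e-20 J / 9.10938 × 10⁻³¹ kg)
v = 2.431e+05 m/s

This is approximately 0.0811% the speed of light.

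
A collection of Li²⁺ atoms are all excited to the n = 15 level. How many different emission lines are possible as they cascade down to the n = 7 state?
36

The electron can occupy levels n = 7, 8, ..., 15 during de-excitation — that is m = 15 - 7 + 1 = 9 distinct levels.

The number of distinct spectral lines equals the number of ways to choose 2 of these m levels (each pair gives one possible emission transition):

Number of lines = m(m-1)/2 = 9×8/2 = 36

These correspond to all possible transitions between the 9 levels:
15 → 14, 15 → 13, 15 → 12, 15 → 11, 15 → 10, 15 → 9, 15 → 8, 15 → 7...

Each transition produces a photon with a unique energy (and thus wavelength). This count does not depend on Z.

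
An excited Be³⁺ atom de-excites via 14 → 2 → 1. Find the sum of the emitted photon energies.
216.580531 eV

The energy levels of Be³⁺ are E_n = -13.6057 × 4² / n² eV.

First transition (14 → 2):
ΔE₁ = |E_2 - E_14|
ΔE₁ = |-54.422800000000 - (-1.110669387755)| = 53.312130612 eV

Second transition (2 → 1):
ΔE₂ = |E_1 - E_2|
ΔE₂ = |-217.691200000000 - (-54.422800000000)| = 163.268400000 eV

Total energy released:
E_total = ΔE₁ + ΔE₂ = 53.312130612 + 163.268400000 = 216.580531 eV

Note: This equals the direct transition 14 → 1: 216.580531 eV ✓
Energy is conserved regardless of the path taken.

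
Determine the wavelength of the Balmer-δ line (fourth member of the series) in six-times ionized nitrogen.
8.37 nm

The lines of a series are numbered from the longest wavelength (smallest ΔE) outward; the fourth line is the transition from n = n_f + 4 to n_f.
The Balmer series has all transitions ending at n_f = 2.

For N⁶⁺ (Z = 7), the fourth line (δ-line) is the jump from n = 6 to n = 2:
E_6 = -13.6057 × 7² / 6² = -18.5189 eV
E_2 = -13.6057 × 7² / 2² = -166.6698 eV
ΔE = E_6 - E_2 = 148.1509 eV

λ = hc/E = 1239.84 eV·nm / 148.1509 eV
λ = 8.37 nm

This is the δ-line of the Balmer series in N⁶⁺.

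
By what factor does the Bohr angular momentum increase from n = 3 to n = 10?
3.333333

In the Bohr model, L_n = nℏ, so the ratio is purely the ratio of quantum numbers:

L_10/L_3 = 10ℏ / 3ℏ = 10/3 = 3.333333

The angular momentum scales linearly with n.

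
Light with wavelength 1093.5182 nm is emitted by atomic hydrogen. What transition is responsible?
n = 6 → n = 3

First, find the photon energy from the wavelength (hc = 1239.84 eV·nm):
E = hc/λ = 1239.84 eV·nm / 1093.5182 nm = 1.1338083 eV

The energy levels of hydrogen satisfy E_n = -13.6057 / n² eV, so an emission n_i → n_f releases
ΔE = 13.6057 × (1/n_f² − 1/n_i²) eV.

Setting ΔE equal to the photon energy:
1/n_f² − 1/n_i² = 1.1338083 / 13.6057 = 0.083333331

Since 1/n_i² must be positive, we need 1/n_f² > 0.083333331, i.e. n_f ≤ 3. For each allowed n_f, solve n_i = (1/n_f² − 0.083333331)^(−1/2) and check whether it is a whole number:
  n_f = 1: 1/n_i² = 1.000000000 − 0.083333331 = 0.916666669 → n_i = 1.044  (not an integer) ✗
  n_f = 2: 1/n_i² = 0.250000000 − 0.083333331 = 0.166666669 → n_i = 2.449  (not an integer) ✗
  n_f = 3: 1/n_i² = 0.111111111 − 0.083333331 = 0.027777780 → n_i = 6.000  → integer, n_i = 6 ✓

Only n_f = 3 gives an integer upper level, n_i = 6.

The transition is from n = 6 to n = 3 (emission).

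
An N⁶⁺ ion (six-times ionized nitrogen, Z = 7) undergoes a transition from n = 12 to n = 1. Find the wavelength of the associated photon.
1.872730 nm

First, find the transition energy using E_n = -13.6057 Z² / n² eV:
E_12 = -13.6057 × 7² / 12² = -4.62971736 eV
E_1 = -13.6057 × 7² / 1² = -666.67930000 eV

Photon energy: |ΔE| = |E_1 - E_12| = 662.04958264 eV

Convert to wavelength using E = hc/λ with hc = 1239.84 eV·nm:
λ = hc/E = 1239.84 eV·nm / 662.04958264 eV
λ = 1.872730 nm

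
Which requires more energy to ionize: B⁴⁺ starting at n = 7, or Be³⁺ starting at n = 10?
B⁴⁺ at n = 7 (E = -6.942 eV)

Using E_n = -13.6057 Z² / n² eV:

B⁴⁺ (Z = 5) at n = 7:
E = -13.6057 × 5² / 7² = -13.6057 × 25 / 49 = -6.941684 eV

Be³⁺ (Z = 4) at n = 10:
E = -13.6057 × 4² / 10² = -13.6057 × 16 / 100 = -2.176912 eV

Since -6.941684 eV < -2.176912 eV,
B⁴⁺ at n = 7 is more tightly bound (requires more energy to ionize).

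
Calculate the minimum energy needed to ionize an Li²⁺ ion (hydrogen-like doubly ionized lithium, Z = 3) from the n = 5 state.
4.898 eV

The ionization energy is the energy needed to remove the electron completely (n → ∞).

For a hydrogen-like ion with Z = 3, E_n = -13.6057 Z² / n² eV.

At n = 5: E_5 = -13.6057 × 3² / 5² = -4.898052 eV
At n = ∞: E_∞ = 0 eV

Ionization energy = E_∞ - E_5 = 0 - (-4.898052) = 4.898052 eV
Ionization energy ≈ 4.898 eV

This is also called the binding energy of the electron in state n = 5.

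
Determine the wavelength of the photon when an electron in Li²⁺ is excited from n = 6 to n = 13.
463.169 nm

First, find the transition energy using E_n = -13.6057 Z² / n² eV:
E_6 = -13.6057 × 3² / 6² = -3.4014250 eV
E_13 = -13.6057 × 3² / 13² = -0.7245639 eV

Photon energy: |ΔE| = |E_13 - E_6| = 2.6768611 eV

Convert to wavelength using E = hc/λ with hc = 1239.84 eV·nm:
λ = hc/E = 1239.84 eV·nm / 2.6768611 eV
λ = 463.169 nm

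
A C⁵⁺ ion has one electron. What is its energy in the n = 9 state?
-6.046978 eV

For hydrogen-like ions, the energy levels scale with Z²:
E_n = -13.6057 Z² / n² eV

For C⁵⁺ (Z = 6) at n = 9:
E_9 = -13.6057 × 6² / 9²
E_9 = -13.6057 × 36 / 81
E_9 = -489.8052 / 81
E_9 = -6.046978 eV

The energy is 36 times more negative than hydrogen at the same n due to the stronger nuclear charge.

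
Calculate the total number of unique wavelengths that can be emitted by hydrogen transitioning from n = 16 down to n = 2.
105

The electron can occupy levels n = 2, 3, ..., 16 during de-excitation — that is m = 16 - 2 + 1 = 15 distinct levels.

The number of distinct spectral lines equals the number of ways to choose 2 of these m levels (each pair gives one possible emission transition):

Number of lines = m(m-1)/2 = 15×14/2 = 105

These correspond to all possible transitions between the 15 levels:
16 → 15, 16 → 14, 16 → 13, 16 → 12, 16 → 11, 16 → 10, 16 → 9, 16 → 8...

Each transition produces a photon with a unique energy (and thus wavelength). This count does not depend on Z.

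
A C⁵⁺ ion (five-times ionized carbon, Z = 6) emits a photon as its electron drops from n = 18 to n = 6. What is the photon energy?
12.094 eV

The energy levels are E_n = -13.6057 Z² eV / n².

Energy at n = 18: E_18 = -13.6057 × 6² / 18² = -1.511744 eV
Energy at n = 6: E_6 = -13.6057 × 6² / 6² = -13.605700 eV

For emission (electron falling to lower state), the photon energy is:
E_photon = E_18 - E_6 = |-1.511744 - (-13.605700)|
E_photon = 12.094 eV

This energy is carried away by the emitted photon.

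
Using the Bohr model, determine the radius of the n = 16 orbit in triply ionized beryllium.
3.386734 nm (or 33.867342 Å)

The Bohr radius formula is:
r_n = n² a₀ / Z

where a₀ = 0.052917721 nm is the Bohr radius.

For Be³⁺ (Z = 4) at n = 16:
r_16 = 16² × 0.052917721 nm / 4
r_16 = 256 × 0.052917721 nm / 4
r_16 = 13.5469366 nm / 4
r_16 = 3.386734 nm

The electron orbits at approximately 3.386734 nm from the nucleus.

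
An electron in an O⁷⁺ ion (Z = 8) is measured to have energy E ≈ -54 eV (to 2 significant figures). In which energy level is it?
n = 4

The exact energy levels follow E_n = -13.6057 Z² / n² eV with Z = 8.

The measured value (-54 eV) is reported to only 2 significant figures, so we must test candidate n values and see which one matches to that precision.

Candidate energies:
  n = 2:  E = -13.6057 × 8² / 2² = -217.69120 eV
  n = 3:  E = -13.6057 × 8² / 3² = -96.75164 eV
  n = 4:  E = -13.6057 × 8² / 4² = -54.42280 eV  ← matches
  n = 5:  E = -13.6057 × 8² / 5² = -34.83059 eV
  n = 6:  E = -13.6057 × 8² / 6² = -24.18791 eV

Checking against the measurement of -54 eV (2 sig figs), only n = 4 agrees:
E_4 = -54.42280 eV, which rounds to -54 eV ✓

Therefore n = 4.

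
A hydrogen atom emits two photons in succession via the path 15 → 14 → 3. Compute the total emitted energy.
1.451275 eV

The energy levels of hydrogen are E_n = -13.6057 / n² eV.

First transition (15 → 14):
ΔE₁ = |E_14 - E_15|
ΔE₁ = |-0.069416836735 - (-0.060469777778)| = 0.008947059 eV

Second transition (14 → 3):
ΔE₂ = |E_3 - E_14|
ΔE₂ = |-1.511744444444 - (-0.069416836735)| = 1.442327608 eV

Total energy released:
E_total = ΔE₁ + ΔE₂ = 0.008947059 + 1.442327608 = 1.451275 eV

Note: This equals the direct transition 15 → 3: 1.451275 eV ✓
Energy is conserved regardless of the path taken.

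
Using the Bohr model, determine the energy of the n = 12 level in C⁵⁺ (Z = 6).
-3.4014 eV

For hydrogen-like ions, the energy levels scale with Z²:
E_n = -13.6057 Z² / n² eV

For C⁵⁺ (Z = 6) at n = 12:
E_12 = -13.6057 × 6² / 12²
E_12 = -13.6057 × 36 / 144
E_12 = -489.8052 / 144
E_12 = -3.4014 eV

The energy is 36 times more negative than hydrogen at the same n due to the stronger nuclear charge.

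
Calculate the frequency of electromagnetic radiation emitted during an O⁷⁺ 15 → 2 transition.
5.170e+16 Hz

First, find the transition energy:
E_15 = -13.6057 × 8² / 15² = -3.87006578 eV
E_2 = -13.6057 × 8² / 2² = -217.69120000 eV
|ΔE| = |E_2 - E_15| = 213.82113422 eV

Convert to Joules: E = 213.82113422 eV × (1.602177 × 10⁻¹⁹ J/eV) = 3.42579e-17 J

Using E = hf:
f = E/h = 3.42579e-17 J / (6.62607 × 10⁻³⁴ J·s)
f = 5.170e+16 Hz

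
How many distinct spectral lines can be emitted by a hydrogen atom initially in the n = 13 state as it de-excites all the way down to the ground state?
78

The electron can occupy levels n = 1, 2, ..., 13 during de-excitation — that is m = 13 - 1 + 1 = 13 distinct levels.

The number of distinct spectral lines equals the number of ways to choose 2 of these m levels (each pair gives one possible emission transition):

Number of lines = m(m-1)/2 = 13×12/2 = 78

These correspond to all possible transitions between the 13 levels:
13 → 12, 13 → 11, 13 → 10, 13 → 9, 13 → 8, 13 → 7, 13 → 6, 13 → 5...

Each transition produces a photon with a unique energy (and thus wavelength). This count does not depend on Z.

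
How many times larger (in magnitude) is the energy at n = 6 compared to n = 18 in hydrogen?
9.0000

Using E_n = -13.6057 Z² / n² eV with Z = 1:

E_6 = -13.6057 / 6² = -13.6057 / 36 = -0.3779361111 eV
E_18 = -13.6057 / 18² = -13.6057 / 324 = -0.0419929012 eV

The ratio is:
E_6/E_18 = (-0.3779361111) / (-0.0419929012)
E_6/E_18 = (-13.6057/36) / (-13.6057/324)
E_6/E_18 = 324/36
E_6/E_18 = 9.0000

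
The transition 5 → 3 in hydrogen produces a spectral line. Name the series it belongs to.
Paschen series

The spectral series in hydrogen are named based on the final (lower) energy level:
- Lyman series: n_final = 1 (ultraviolet)
- Balmer series: n_final = 2 (visible/near-UV)
- Paschen series: n_final = 3 (infrared)
- Brackett series: n_final = 4 (infrared)
- Pfund series: n_final = 5 (far infrared)

Since this transition ends at n = 3, it belongs to the Paschen series.

For reference, this 5 → 3 line has photon energy
ΔE = 13.6057 eV × (1/3² - 1/5²) = 0.96751644444 eV,
corresponding to wavelength λ = hc/ΔE = 1239.84 eV·nm / 0.96751644444 eV = 1281.46659 nm in the infrared region.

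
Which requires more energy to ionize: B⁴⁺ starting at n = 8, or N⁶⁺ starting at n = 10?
N⁶⁺ at n = 10 (E = -6.6668 eV)

Using E_n = -13.6057 Z² / n² eV:

B⁴⁺ (Z = 5) at n = 8:
E = -13.6057 × 5² / 8² = -13.6057 × 25 / 64 = -5.3147266 eV

N⁶⁺ (Z = 7) at n = 10:
E = -13.6057 × 7² / 10² = -13.6057 × 49 / 100 = -6.6667930 eV

Since -6.6667930 eV < -5.3147266 eV,
N⁶⁺ at n = 10 is more tightly bound (requires more energy to ionize).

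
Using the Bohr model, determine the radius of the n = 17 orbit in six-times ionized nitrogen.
2.1847 nm (or 21.8475 Å)

The Bohr radius formula is:
r_n = n² a₀ / Z

where a₀ = 0.0529177 nm is the Bohr radius.

For N⁶⁺ (Z = 7) at n = 17:
r_17 = 17² × 0.0529177 nm / 7
r_17 = 289 × 0.0529177 nm / 7
r_17 = 15.29322 nm / 7
r_17 = 2.1847 nm

The electron orbits at approximately 2.1847 nm from the nucleus.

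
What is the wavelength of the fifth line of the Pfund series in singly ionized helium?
759.3876 nm

The lines of a series are numbered from the longest wavelength (smallest ΔE) outward; the fifth line is the transition from n = n_f + 5 to n_f.
The Pfund series has all transitions ending at n_f = 5.

For He⁺ (Z = 2), the fifth line (ε-line) is the jump from n = 10 to n = 5:
E_10 = -13.6057 × 2² / 10² = -0.54422800 eV
E_5 = -13.6057 × 2² / 5² = -2.17691200 eV
ΔE = E_10 - E_5 = 1.63268400 eV

λ = hc/E = 1239.84 eV·nm / 1.63268400 eV
λ = 759.3876 nm

This is the ε-line of the Pfund series in He⁺.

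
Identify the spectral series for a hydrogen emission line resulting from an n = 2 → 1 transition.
Lyman series

The spectral series in hydrogen are named based on the final (lower) energy level:
- Lyman series: n_final = 1 (ultraviolet)
- Balmer series: n_final = 2 (visible/near-UV)
- Paschen series: n_final = 3 (infrared)
- Brackett series: n_final = 4 (infrared)
- Pfund series: n_final = 5 (far infrared)

Since this transition ends at n = 1, it belongs to the Lyman series.

For reference, this 2 → 1 line has photon energy
ΔE = 13.6057 eV × (1/1² - 1/2²) = 10.204275 eV,
corresponding to wavelength λ = hc/ΔE = 1239.84 eV·nm / 10.204275 eV = 121.502 nm in the ultraviolet region.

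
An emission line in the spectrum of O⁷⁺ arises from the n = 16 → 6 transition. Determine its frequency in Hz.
5.02615e+15 Hz

First, find the transition energy:
E_16 = -13.6057 × 8² / 16² = -3.4014250 eV
E_6 = -13.6057 × 8² / 6² = -24.1879111 eV
|ΔE| = |E_6 - E_16| = 20.7864861 eV

Convert to Joules: E = 20.7864861 eV × (1.602177 × 10⁻¹⁹ J/eV) = 3.3303630e-18 J

Using E = hf:
f = E/h = 3.3303630e-18 J / (6.62607 × 10⁻³⁴ J·s)
f = 5.02615e+15 Hz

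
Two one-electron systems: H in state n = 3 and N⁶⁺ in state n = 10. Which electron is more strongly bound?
N⁶⁺ at n = 10 (E = -6.66679 eV)

Using E_n = -13.6057 Z² / n² eV:

H (Z = 1) at n = 3:
E = -13.6057 × 1² / 3² = -13.6057 × 1 / 9 = -1.51174444 eV

N⁶⁺ (Z = 7) at n = 10:
E = -13.6057 × 7² / 10² = -13.6057 × 49 / 100 = -6.66679300 eV

Since -6.66679300 eV < -1.51174444 eV,
N⁶⁺ at n = 10 is more tightly bound (requires more energy to ionize).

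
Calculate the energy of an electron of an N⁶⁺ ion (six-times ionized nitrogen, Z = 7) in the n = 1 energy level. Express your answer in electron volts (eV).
-666.67930 eV

The energy levels of a hydrogen-like atom are given by:
E_n = -13.6057 Z² / n² eV  (with Z = 7 for N⁶⁺)

For n = 1:
E_1 = -13.6057 × 7² / 1²
E_1 = -13.6057 × 49 / 1
E_1 = -666.67930 eV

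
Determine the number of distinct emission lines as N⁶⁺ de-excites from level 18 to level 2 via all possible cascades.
136

The electron can occupy levels n = 2, 3, ..., 18 during de-excitation — that is m = 18 - 2 + 1 = 17 distinct levels.

The number of distinct spectral lines equals the number of ways to choose 2 of these m levels (each pair gives one possible emission transition):

Number of lines = m(m-1)/2 = 17×16/2 = 136

These correspond to all possible transitions between the 17 levels:
18 → 17, 18 → 16, 18 → 15, 18 → 14, 18 → 13, 18 → 12, 18 → 11, 18 → 10...

Each transition produces a photon with a unique energy (and thus wavelength). This count does not depend on Z.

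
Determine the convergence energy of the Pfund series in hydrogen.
0.544 eV

The series limit corresponds to the transition from n = ∞ to n = 5.
This is the highest energy (shortest wavelength) transition in the Pfund series.

E_∞ = 0 eV
E_5 = -13.6057 / 5² = -0.544 eV

Energy at series limit:
ΔE = E_∞ - E_5 = 0 - (-0.544) = 0.544 eV

This energy equals the ionization energy from the n = 5 state of hydrogen.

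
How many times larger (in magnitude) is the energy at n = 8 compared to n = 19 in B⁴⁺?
5.640625

Using E_n = -13.6057 Z² / n² eV with Z = 5:

E_8 = -13.6057 × 5² / 8² = -340.1425 / 64 = -5.314726562500 eV
E_19 = -13.6057 × 5² / 19² = -340.1425 / 361 = -0.942222991690 eV

The ratio is:
E_8/E_19 = (-5.314726562500) / (-0.942222991690)
E_8/E_19 = (-340.1425/64) / (-340.1425/361)
E_8/E_19 = 361/64
E_8/E_19 = 5.640625
(Note: the Z² factors cancel in the ratio.)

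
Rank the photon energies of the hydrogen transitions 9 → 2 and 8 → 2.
9 → 2

Calculate the energy for each transition:

Transition 9 → 2:
ΔE₁ = |E_2 - E_9| = |-13.6057/2² - (-13.6057/9²)|
ΔE₁ = |-3.401425000 - (-0.167971605)| = 3.233453 eV

Transition 8 → 2:
ΔE₂ = |E_2 - E_8| = |-13.6057/2² - (-13.6057/8²)|
ΔE₂ = |-3.401425000 - (-0.212589063)| = 3.188836 eV

Since 3.233453 eV > 3.188836 eV, the transition 9 → 2 emits the more energetic photon.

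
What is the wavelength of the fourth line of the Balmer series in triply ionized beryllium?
25.62933 nm

The lines of a series are numbered from the longest wavelength (smallest ΔE) outward; the fourth line is the transition from n = n_f + 4 to n_f.
The Balmer series has all transitions ending at n_f = 2.

For Be³⁺ (Z = 4), the fourth line (δ-line) is the jump from n = 6 to n = 2:
E_6 = -13.6057 × 4² / 6² = -6.0469778 eV
E_2 = -13.6057 × 4² / 2² = -54.4228000 eV
ΔE = E_6 - E_2 = 48.3758222 eV

λ = hc/E = 1239.84 eV·nm / 48.3758222 eV
λ = 25.62933 nm

This is the δ-line of the Balmer series in Be³⁺.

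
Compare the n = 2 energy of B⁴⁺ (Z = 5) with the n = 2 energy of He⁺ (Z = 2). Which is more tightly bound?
B⁴⁺ at n = 2 (E = -85.03563 eV)

Using E_n = -13.6057 Z² / n² eV:

B⁴⁺ (Z = 5) at n = 2:
E = -13.6057 × 5² / 2² = -13.6057 × 25 / 4 = -85.03562500 eV

He⁺ (Z = 2) at n = 2:
E = -13.6057 × 2² / 2² = -13.6057 × 4 / 4 = -13.60570000 eV

Since -85.03562500 eV < -13.60570000 eV,
B⁴⁺ at n = 2 is more tightly bound (requires more energy to ionize).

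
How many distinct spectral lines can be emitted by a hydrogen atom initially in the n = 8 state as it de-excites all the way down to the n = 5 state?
6

The electron can occupy levels n = 5, 6, ..., 8 during de-excitation — that is m = 8 - 5 + 1 = 4 distinct levels.

The number of distinct spectral lines equals the number of ways to choose 2 of these m levels (each pair gives one possible emission transition):

Number of lines = m(m-1)/2 = 4×3/2 = 6

These correspond to all possible transitions between the 4 levels:
8 → 7, 8 → 6, 8 → 5, 7 → 6, 7 → 5, 6 → 5

Each transition produces a photon with a unique energy (and thus wavelength). This count does not depend on Z.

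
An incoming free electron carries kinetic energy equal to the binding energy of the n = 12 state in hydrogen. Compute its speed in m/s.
1.8231e+05 m/s (or 0.0608% of c)

The binding energy at n = 12 for hydrogen is:
E_12 = -13.6057/12² = -0.094484028 eV
|E_12| = 0.094484028 eV

Convert to Joules:
KE = 0.094484028 eV × (1.602177 × 10⁻¹⁹ J/eV) = 1.513801e-20 J

Using KE = ½mv²:
v = √(2·KE/m_e)
v = √(2 × 1.513801e-20 J / 9.10938 × 10⁻³¹ kg)
v = 1.8231e+05 m/s

This is approximately 0.0608% the speed of light.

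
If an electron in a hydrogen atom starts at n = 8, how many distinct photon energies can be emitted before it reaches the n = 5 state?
6

The electron can occupy levels n = 5, 6, ..., 8 during de-excitation — that is m = 8 - 5 + 1 = 4 distinct levels.

The number of distinct spectral lines equals the number of ways to choose 2 of these m levels (each pair gives one possible emission transition):

Number of lines = m(m-1)/2 = 4×3/2 = 6

These correspond to all possible transitions between the 4 levels:
8 → 7, 8 → 6, 8 → 5, 7 → 6, 7 → 5, 6 → 5

Each transition produces a photon with a unique energy (and thus wavelength). This count does not depend on Z.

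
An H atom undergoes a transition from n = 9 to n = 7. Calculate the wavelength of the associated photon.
11302.5353 nm

First, find the transition energy using E_n = -13.6057 / n² eV:
E_9 = -13.6057 / 9² = -0.16797160494 eV
E_7 = -13.6057 / 7² = -0.27766734694 eV

Photon energy: |ΔE| = |E_7 - E_9| = 0.10969574200 eV

Convert to wavelength using E = hc/λ with hc = 1239.84 eV·nm:
λ = hc/E = 1239.84 eV·nm / 0.10969574200 eV
λ = 11302.5353 nm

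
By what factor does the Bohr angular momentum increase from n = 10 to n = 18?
1.80000

In the Bohr model, L_n = nℏ, so the ratio is purely the ratio of quantum numbers:

L_18/L_10 = 18ℏ / 10ℏ = 18/10 = 1.80000

The angular momentum scales linearly with n.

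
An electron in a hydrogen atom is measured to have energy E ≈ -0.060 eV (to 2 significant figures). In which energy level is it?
n = 15

The exact energy levels follow E_n = -13.6057 eV / n².

The measured value (-0.060 eV) is reported to only 2 significant figures, so we must test candidate n values and see which one matches to that precision.

Candidate energies:
  n = 13:  E = -13.6057/13² = -0.08051 eV
  n = 14:  E = -13.6057/14² = -0.06942 eV
  n = 15:  E = -13.6057/15² = -0.06047 eV  ← matches
  n = 16:  E = -13.6057/16² = -0.05315 eV
  n = 17:  E = -13.6057/17² = -0.04708 eV

Checking against the measurement of -0.060 eV (2 sig figs), only n = 15 agrees:
E_15 = -0.06047 eV, which rounds to -0.060 eV ✓

Therefore n = 15.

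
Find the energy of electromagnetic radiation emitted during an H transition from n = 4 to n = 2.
2.55107 eV

The energy levels are E_n = -13.6057 eV / n².

Energy at n = 4: E_4 = -13.6057 / 4² = -0.85035625 eV
Energy at n = 2: E_2 = -13.6057 / 2² = -3.40142500 eV

For emission (electron falling to lower state), the photon energy is:
E_photon = E_4 - E_2 = |-0.85035625 - (-3.40142500)|
E_photon = 2.55107 eV

This energy is carried away by the emitted photon.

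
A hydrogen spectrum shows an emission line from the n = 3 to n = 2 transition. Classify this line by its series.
Balmer series

The spectral series in hydrogen are named based on the final (lower) energy level:
- Lyman series: n_final = 1 (ultraviolet)
- Balmer series: n_final = 2 (visible/near-UV)
- Paschen series: n_final = 3 (infrared)
- Brackett series: n_final = 4 (infrared)
- Pfund series: n_final = 5 (far infrared)

Since this transition ends at n = 2, it belongs to the Balmer series.

For reference, this 3 → 2 line has photon energy
ΔE = 13.6057 eV × (1/2² - 1/3²) = 1.8896806 eV,
corresponding to wavelength λ = hc/ΔE = 1239.84 eV·nm / 1.8896806 eV = 656.111 nm in the visible/near-UV region.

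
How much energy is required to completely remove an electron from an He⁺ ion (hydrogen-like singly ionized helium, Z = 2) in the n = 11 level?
0.4498 eV

The ionization energy is the energy needed to remove the electron completely (n → ∞).

For a hydrogen-like ion with Z = 2, E_n = -13.6057 Z² / n² eV.

At n = 11: E_11 = -13.6057 × 2² / 11² = -0.4497752 eV
At n = ∞: E_∞ = 0 eV

Ionization energy = E_∞ - E_11 = 0 - (-0.4497752) = 0.4497752 eV
Ionization energy ≈ 0.4498 eV

This is also called the binding energy of the electron in state n = 11.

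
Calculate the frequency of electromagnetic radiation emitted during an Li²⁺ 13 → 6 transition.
6.47262e+14 Hz

First, find the transition energy:
E_13 = -13.6057 × 3² / 13² = -0.72456391 eV
E_6 = -13.6057 × 3² / 6² = -3.40142500 eV
|ΔE| = |E_6 - E_13| = 2.67686109 eV

Convert to Joules: E = 2.67686109 eV × (1.602177 × 10⁻¹⁹ J/eV) = 4.2888053e-19 J

Using E = hf:
f = E/h = 4.2888053e-19 J / (6.62607 × 10⁻³⁴ J·s)
f = 6.47262e+14 Hz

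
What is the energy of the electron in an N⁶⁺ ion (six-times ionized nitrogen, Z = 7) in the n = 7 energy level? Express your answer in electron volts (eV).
-13.61 eV

The energy levels of a hydrogen-like atom are given by:
E_n = -13.6057 Z² / n² eV  (with Z = 7 for N⁶⁺)

For n = 7:
E_7 = -13.6057 × 7² / 7²
E_7 = -13.6057 × 49 / 49
E_7 = -13.61 eV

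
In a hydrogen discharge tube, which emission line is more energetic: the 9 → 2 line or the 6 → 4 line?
9 → 2

Calculate the energy for each transition:

Transition 9 → 2:
ΔE₁ = |E_2 - E_9| = |-13.6057/2² - (-13.6057/9²)|
ΔE₁ = |-3.401425000000 - (-0.167971604938)| = 3.233453395 eV

Transition 6 → 4:
ΔE₂ = |E_4 - E_6| = |-13.6057/4² - (-13.6057/6²)|
ΔE₂ = |-0.850356250000 - (-0.377936111111)| = 0.472420139 eV

Since 3.233453395 eV > 0.472420139 eV, the transition 9 → 2 emits the more energetic photon.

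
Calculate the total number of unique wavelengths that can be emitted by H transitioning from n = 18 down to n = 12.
21

The electron can occupy levels n = 12, 13, ..., 18 during de-excitation — that is m = 18 - 12 + 1 = 7 distinct levels.

The number of distinct spectral lines equals the number of ways to choose 2 of these m levels (each pair gives one possible emission transition):

Number of lines = m(m-1)/2 = 7×6/2 = 21

These correspond to all possible transitions between the 7 levels:
18 → 17, 18 → 16, 18 → 15, 18 → 14, 18 → 13, 18 → 12, 17 → 16, 17 → 15...

Each transition produces a photon with a unique energy (and thus wavelength). This count does not depend on Z.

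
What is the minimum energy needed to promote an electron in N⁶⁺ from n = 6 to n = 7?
4.91 eV

The energy levels of a hydrogen-like atom are E_n = -13.6057 Z² eV / n².

Energy at n = 6: E_6 = -13.6057 × 7² / 6² = -18.51887 eV
Energy at n = 7: E_7 = -13.6057 × 7² / 7² = -13.60570 eV

The excitation energy is the difference:
ΔE = E_7 - E_6
ΔE = -13.60570 - (-18.51887)
ΔE = 4.91 eV

Since this is positive, energy must be absorbed (photon absorption).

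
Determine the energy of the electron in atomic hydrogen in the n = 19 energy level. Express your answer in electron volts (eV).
-0.03769 eV

The energy levels of a hydrogen-like atom are given by:
E_n = -13.6057 eV / n²

For n = 19:
E_19 = -13.6057 eV / 19²
E_19 = -13.6057 eV / 361
E_19 = -0.03769 eV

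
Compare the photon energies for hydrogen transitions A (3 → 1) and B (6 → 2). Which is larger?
3 → 1

Calculate the energy for each transition:

Transition 3 → 1:
ΔE₁ = |E_1 - E_3| = |-13.6057/1² - (-13.6057/3²)|
ΔE₁ = |-13.605700000 - (-1.511744444)| = 12.093956 eV

Transition 6 → 2:
ΔE₂ = |E_2 - E_6| = |-13.6057/2² - (-13.6057/6²)|
ΔE₂ = |-3.401425000 - (-0.377936111)| = 3.023489 eV

Since 12.093956 eV > 3.023489 eV, the transition 3 → 1 emits the more energetic photon.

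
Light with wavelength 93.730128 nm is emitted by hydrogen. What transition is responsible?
n = 6 → n = 1

First, find the photon energy from the wavelength (hc = 1239.84 eV·nm):
E = hc/λ = 1239.84 eV·nm / 93.730128 nm = 13.227764 eV

The energy levels of hydrogen satisfy E_n = -13.6057 / n² eV, so an emission n_i → n_f releases
ΔE = 13.6057 × (1/n_f² − 1/n_i²) eV.

Setting ΔE equal to the photon energy:
1/n_f² − 1/n_i² = 13.227764 / 13.6057 = 0.97222223

Since 1/n_i² must be positive, we need 1/n_f² > 0.97222223, i.e. n_f ≤ 1. For each allowed n_f, solve n_i = (1/n_f² − 0.97222223)^(−1/2) and check whether it is a whole number:
  n_f = 1: 1/n_i² = 1.00000000 − 0.97222223 = 0.02777777 → n_i = 6.000  → integer, n_i = 6 ✓

Only n_f = 1 gives an integer upper level, n_i = 6.

The transition is from n = 6 to n = 1 (emission).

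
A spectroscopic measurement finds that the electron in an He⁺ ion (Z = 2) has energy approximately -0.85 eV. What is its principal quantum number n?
n = 8

The exact energy levels follow E_n = -13.6057 Z² / n² eV with Z = 2.

The measured value (-0.85 eV) is reported to only 2 significant figures, so we must test candidate n values and see which one matches to that precision.

Candidate energies:
  n = 6:  E = -13.6057 × 2² / 6² = -1.51174 eV
  n = 7:  E = -13.6057 × 2² / 7² = -1.11067 eV
  n = 8:  E = -13.6057 × 2² / 8² = -0.85036 eV  ← matches
  n = 9:  E = -13.6057 × 2² / 9² = -0.67189 eV
  n = 10:  E = -13.6057 × 2² / 10² = -0.54423 eV

Checking against the measurement of -0.85 eV (2 sig figs), only n = 8 agrees:
E_8 = -0.85036 eV, which rounds to -0.85 eV ✓

Therefore n = 8.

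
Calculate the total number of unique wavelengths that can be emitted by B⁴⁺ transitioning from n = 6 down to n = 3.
6

The electron can occupy levels n = 3, 4, ..., 6 during de-excitation — that is m = 6 - 3 + 1 = 4 distinct levels.

The number of distinct spectral lines equals the number of ways to choose 2 of these m levels (each pair gives one possible emission transition):

Number of lines = m(m-1)/2 = 4×3/2 = 6

These correspond to all possible transitions between the 4 levels:
6 → 5, 6 → 4, 6 → 3, 5 → 4, 5 → 3, 4 → 3

Each transition produces a photon with a unique energy (and thus wavelength). This count does not depend on Z.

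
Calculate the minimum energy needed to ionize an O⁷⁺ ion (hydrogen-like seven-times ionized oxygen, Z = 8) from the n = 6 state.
24.18791 eV

The ionization energy is the energy needed to remove the electron completely (n → ∞).

For a hydrogen-like ion with Z = 8, E_n = -13.6057 Z² / n² eV.

At n = 6: E_6 = -13.6057 × 8² / 6² = -24.18791111 eV
At n = ∞: E_∞ = 0 eV

Ionization energy = E_∞ - E_6 = 0 - (-24.18791111) = 24.18791111 eV
Ionization energy ≈ 24.18791 eV

This is also called the binding energy of the electron in state n = 6.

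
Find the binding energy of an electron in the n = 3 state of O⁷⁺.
96.751644 eV

The ionization energy is the energy needed to remove the electron completely (n → ∞).

For a hydrogen-like ion with Z = 8, E_n = -13.6057 Z² / n² eV.

At n = 3: E_3 = -13.6057 × 8² / 3² = -96.751644444 eV
At n = ∞: E_∞ = 0 eV

Ionization energy = E_∞ - E_3 = 0 - (-96.751644444) = 96.751644444 eV
Ionization energy ≈ 96.751644 eV

This is also called the binding energy of the electron in state n = 3.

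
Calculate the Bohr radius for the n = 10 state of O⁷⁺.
0.6615 nm (or 6.6147 Å)

The Bohr radius formula is:
r_n = n² a₀ / Z

where a₀ = 0.0529177 nm is the Bohr radius.

For O⁷⁺ (Z = 8) at n = 10:
r_10 = 10² × 0.0529177 nm / 8
r_10 = 100 × 0.0529177 nm / 8
r_10 = 5.29177 nm / 8
r_10 = 0.6615 nm

The electron orbits at approximately 0.6615 nm from the nucleus.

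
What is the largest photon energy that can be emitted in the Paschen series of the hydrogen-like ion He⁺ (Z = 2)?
6.047 eV

The series limit corresponds to the transition from n = ∞ to n = 3.
This is the highest energy (shortest wavelength) transition in the Paschen series.

E_∞ = 0 eV
E_3 = -13.6057 × 2² / 3² = -6.047 eV

Energy at series limit:
ΔE = E_∞ - E_3 = 0 - (-6.047) = 6.047 eV

This energy equals the ionization energy from the n = 3 state of He⁺.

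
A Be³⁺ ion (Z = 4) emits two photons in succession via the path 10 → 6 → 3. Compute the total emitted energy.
22.0110 eV

The energy levels of Be³⁺ are E_n = -13.6057 × 4² / n² eV.

First transition (10 → 6):
ΔE₁ = |E_6 - E_10|
ΔE₁ = |-6.0469777778 - (-2.1769120000)| = 3.8700658 eV

Second transition (6 → 3):
ΔE₂ = |E_3 - E_6|
ΔE₂ = |-24.1879111111 - (-6.0469777778)| = 18.1409333 eV

Total energy released:
E_total = ΔE₁ + ΔE₂ = 3.8700658 + 18.1409333 = 22.0110 eV

Note: This equals the direct transition 10 → 3: 22.0110 eV ✓
Energy is conserved regardless of the path taken.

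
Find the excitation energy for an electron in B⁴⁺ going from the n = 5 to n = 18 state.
12.56 eV

The energy levels of a hydrogen-like atom are E_n = -13.6057 Z² eV / n².

Energy at n = 5: E_5 = -13.6057 × 5² / 5² = -13.60570 eV
Energy at n = 18: E_18 = -13.6057 × 5² / 18² = -1.04982 eV

The excitation energy is the difference:
ΔE = E_18 - E_5
ΔE = -1.04982 - (-13.60570)
ΔE = 12.56 eV

Since this is positive, energy must be absorbed (photon absorption).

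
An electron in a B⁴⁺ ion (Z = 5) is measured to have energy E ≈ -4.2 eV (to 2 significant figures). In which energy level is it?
n = 9

The exact energy levels follow E_n = -13.6057 Z² / n² eV with Z = 5.

The measured value (-4.2 eV) is reported to only 2 significant figures, so we must test candidate n values and see which one matches to that precision.

Candidate energies:
  n = 7:  E = -13.6057 × 5² / 7² = -6.94168 eV
  n = 8:  E = -13.6057 × 5² / 8² = -5.31473 eV
  n = 9:  E = -13.6057 × 5² / 9² = -4.19929 eV  ← matches
  n = 10:  E = -13.6057 × 5² / 10² = -3.40143 eV
  n = 11:  E = -13.6057 × 5² / 11² = -2.81110 eV

Checking against the measurement of -4.2 eV (2 sig figs), only n = 9 agrees:
E_9 = -4.19929 eV, which rounds to -4.2 eV ✓

Therefore n = 9.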